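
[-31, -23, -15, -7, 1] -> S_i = -31 + 8*i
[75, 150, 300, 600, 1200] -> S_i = 75*2^i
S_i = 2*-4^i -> [2, -8, 32, -128, 512]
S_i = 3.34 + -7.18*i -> [3.34, -3.84, -11.02, -18.2, -25.38]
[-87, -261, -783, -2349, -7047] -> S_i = -87*3^i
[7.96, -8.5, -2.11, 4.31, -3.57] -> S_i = Random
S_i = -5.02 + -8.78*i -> [-5.02, -13.8, -22.58, -31.36, -40.14]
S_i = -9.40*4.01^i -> [-9.4, -37.69, -151.15, -606.12, -2430.55]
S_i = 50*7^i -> [50, 350, 2450, 17150, 120050]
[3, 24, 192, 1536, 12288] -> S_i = 3*8^i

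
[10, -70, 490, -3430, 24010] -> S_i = 10*-7^i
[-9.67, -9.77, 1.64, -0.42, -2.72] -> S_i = Random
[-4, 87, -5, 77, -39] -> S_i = Random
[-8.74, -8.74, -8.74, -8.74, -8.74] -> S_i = -8.74 + 0.00*i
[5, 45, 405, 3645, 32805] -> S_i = 5*9^i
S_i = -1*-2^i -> [-1, 2, -4, 8, -16]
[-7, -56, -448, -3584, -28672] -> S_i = -7*8^i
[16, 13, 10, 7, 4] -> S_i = 16 + -3*i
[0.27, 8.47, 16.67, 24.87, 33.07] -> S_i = 0.27 + 8.20*i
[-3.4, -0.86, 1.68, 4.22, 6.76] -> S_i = -3.40 + 2.54*i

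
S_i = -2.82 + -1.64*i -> [-2.82, -4.46, -6.1, -7.74, -9.38]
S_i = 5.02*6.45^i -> [5.02, 32.38, 208.84, 1347.05, 8688.46]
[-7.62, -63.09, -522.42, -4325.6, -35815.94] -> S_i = -7.62*8.28^i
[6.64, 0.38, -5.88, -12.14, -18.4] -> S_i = 6.64 + -6.26*i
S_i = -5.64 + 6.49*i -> [-5.64, 0.85, 7.34, 13.83, 20.32]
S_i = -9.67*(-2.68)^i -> [-9.67, 25.92, -69.45, 186.14, -498.85]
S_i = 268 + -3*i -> [268, 265, 262, 259, 256]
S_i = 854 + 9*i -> [854, 863, 872, 881, 890]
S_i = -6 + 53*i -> [-6, 47, 100, 153, 206]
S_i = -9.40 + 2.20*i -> [-9.4, -7.2, -5.0, -2.8, -0.6]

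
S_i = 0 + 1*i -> [0, 1, 2, 3, 4]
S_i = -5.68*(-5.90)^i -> [-5.68, 33.51, -197.72, 1166.55, -6882.66]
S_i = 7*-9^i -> [7, -63, 567, -5103, 45927]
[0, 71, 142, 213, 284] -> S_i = 0 + 71*i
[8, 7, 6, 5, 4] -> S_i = 8 + -1*i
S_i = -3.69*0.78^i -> [-3.69, -2.88, -2.24, -1.75, -1.37]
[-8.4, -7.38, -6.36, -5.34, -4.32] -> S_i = -8.40 + 1.02*i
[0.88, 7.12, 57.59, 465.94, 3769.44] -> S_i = 0.88*8.09^i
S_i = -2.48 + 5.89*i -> [-2.48, 3.41, 9.3, 15.19, 21.08]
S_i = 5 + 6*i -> [5, 11, 17, 23, 29]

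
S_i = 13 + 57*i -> [13, 70, 127, 184, 241]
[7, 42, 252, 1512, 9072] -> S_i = 7*6^i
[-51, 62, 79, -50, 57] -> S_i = Random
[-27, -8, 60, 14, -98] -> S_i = Random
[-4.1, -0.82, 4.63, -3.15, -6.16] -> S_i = Random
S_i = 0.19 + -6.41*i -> [0.19, -6.22, -12.63, -19.04, -25.45]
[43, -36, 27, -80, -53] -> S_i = Random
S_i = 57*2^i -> [57, 114, 228, 456, 912]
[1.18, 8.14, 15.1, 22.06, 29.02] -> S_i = 1.18 + 6.96*i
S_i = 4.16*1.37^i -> [4.16, 5.7, 7.81, 10.7, 14.65]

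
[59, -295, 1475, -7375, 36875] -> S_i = 59*-5^i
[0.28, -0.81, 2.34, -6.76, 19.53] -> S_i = 0.28*(-2.89)^i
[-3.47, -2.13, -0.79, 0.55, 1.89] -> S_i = -3.47 + 1.34*i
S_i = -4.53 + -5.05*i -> [-4.53, -9.58, -14.63, -19.68, -24.73]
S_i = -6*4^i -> [-6, -24, -96, -384, -1536]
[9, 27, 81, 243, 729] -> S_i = 9*3^i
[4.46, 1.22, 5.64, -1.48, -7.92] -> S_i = Random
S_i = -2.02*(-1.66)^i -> [-2.02, 3.35, -5.57, 9.24, -15.34]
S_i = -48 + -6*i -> [-48, -54, -60, -66, -72]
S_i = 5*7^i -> [5, 35, 245, 1715, 12005]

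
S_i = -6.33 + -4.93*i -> [-6.33, -11.26, -16.19, -21.12, -26.05]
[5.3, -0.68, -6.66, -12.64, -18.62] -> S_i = 5.30 + -5.98*i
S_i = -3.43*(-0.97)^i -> [-3.43, 3.33, -3.23, 3.13, -3.04]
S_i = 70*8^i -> [70, 560, 4480, 35840, 286720]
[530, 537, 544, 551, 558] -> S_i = 530 + 7*i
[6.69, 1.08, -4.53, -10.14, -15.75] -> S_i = 6.69 + -5.61*i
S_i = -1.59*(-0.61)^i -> [-1.59, 0.97, -0.59, 0.36, -0.22]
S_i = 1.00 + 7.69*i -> [1.0, 8.69, 16.38, 24.07, 31.76]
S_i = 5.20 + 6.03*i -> [5.2, 11.23, 17.26, 23.29, 29.32]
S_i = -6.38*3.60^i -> [-6.38, -22.97, -82.68, -297.67, -1071.6]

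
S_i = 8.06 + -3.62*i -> [8.06, 4.44, 0.82, -2.8, -6.42]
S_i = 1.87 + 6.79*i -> [1.87, 8.66, 15.45, 22.24, 29.03]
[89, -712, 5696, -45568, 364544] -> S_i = 89*-8^i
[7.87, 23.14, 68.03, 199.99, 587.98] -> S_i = 7.87*2.94^i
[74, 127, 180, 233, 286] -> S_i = 74 + 53*i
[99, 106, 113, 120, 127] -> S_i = 99 + 7*i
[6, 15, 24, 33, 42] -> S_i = 6 + 9*i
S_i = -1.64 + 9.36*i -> [-1.64, 7.72, 17.08, 26.44, 35.8]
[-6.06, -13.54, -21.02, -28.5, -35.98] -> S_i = -6.06 + -7.48*i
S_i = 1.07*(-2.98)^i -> [1.07, -3.19, 9.5, -28.32, 84.38]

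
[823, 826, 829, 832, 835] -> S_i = 823 + 3*i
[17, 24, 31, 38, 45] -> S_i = 17 + 7*i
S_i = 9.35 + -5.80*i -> [9.35, 3.55, -2.25, -8.05, -13.85]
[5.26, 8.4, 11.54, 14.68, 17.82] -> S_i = 5.26 + 3.14*i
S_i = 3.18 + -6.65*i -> [3.18, -3.47, -10.12, -16.77, -23.42]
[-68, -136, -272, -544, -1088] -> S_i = -68*2^i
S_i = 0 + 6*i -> [0, 6, 12, 18, 24]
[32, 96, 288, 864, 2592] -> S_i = 32*3^i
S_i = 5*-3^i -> [5, -15, 45, -135, 405]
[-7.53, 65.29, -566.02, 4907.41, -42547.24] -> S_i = -7.53*(-8.67)^i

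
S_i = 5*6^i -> [5, 30, 180, 1080, 6480]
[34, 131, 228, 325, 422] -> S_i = 34 + 97*i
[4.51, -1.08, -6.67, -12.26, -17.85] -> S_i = 4.51 + -5.59*i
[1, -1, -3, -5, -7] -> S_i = 1 + -2*i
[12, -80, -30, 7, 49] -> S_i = Random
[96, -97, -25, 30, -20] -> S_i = Random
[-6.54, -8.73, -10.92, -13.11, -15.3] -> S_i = -6.54 + -2.19*i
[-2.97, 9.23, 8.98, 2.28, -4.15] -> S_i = Random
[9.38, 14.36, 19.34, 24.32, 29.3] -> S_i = 9.38 + 4.98*i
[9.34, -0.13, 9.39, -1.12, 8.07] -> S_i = Random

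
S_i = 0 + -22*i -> [0, -22, -44, -66, -88]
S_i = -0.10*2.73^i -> [-0.1, -0.27, -0.75, -2.03, -5.55]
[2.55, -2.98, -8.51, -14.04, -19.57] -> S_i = 2.55 + -5.53*i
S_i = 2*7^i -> [2, 14, 98, 686, 4802]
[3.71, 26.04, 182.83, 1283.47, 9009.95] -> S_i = 3.71*7.02^i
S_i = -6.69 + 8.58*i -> [-6.69, 1.89, 10.47, 19.05, 27.63]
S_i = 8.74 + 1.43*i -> [8.74, 10.17, 11.6, 13.03, 14.46]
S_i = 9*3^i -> [9, 27, 81, 243, 729]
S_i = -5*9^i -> [-5, -45, -405, -3645, -32805]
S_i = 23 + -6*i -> [23, 17, 11, 5, -1]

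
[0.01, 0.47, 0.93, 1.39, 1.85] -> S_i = 0.01 + 0.46*i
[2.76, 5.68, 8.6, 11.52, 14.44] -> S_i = 2.76 + 2.92*i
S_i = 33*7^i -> [33, 231, 1617, 11319, 79233]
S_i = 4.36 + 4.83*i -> [4.36, 9.19, 14.02, 18.85, 23.68]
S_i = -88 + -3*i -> [-88, -91, -94, -97, -100]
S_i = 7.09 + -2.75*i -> [7.09, 4.34, 1.59, -1.16, -3.91]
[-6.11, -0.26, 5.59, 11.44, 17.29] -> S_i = -6.11 + 5.85*i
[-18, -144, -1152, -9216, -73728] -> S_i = -18*8^i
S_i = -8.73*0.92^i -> [-8.73, -8.03, -7.39, -6.8, -6.25]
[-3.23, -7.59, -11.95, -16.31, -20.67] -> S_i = -3.23 + -4.36*i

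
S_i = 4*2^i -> [4, 8, 16, 32, 64]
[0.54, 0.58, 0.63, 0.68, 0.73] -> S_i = 0.54*1.08^i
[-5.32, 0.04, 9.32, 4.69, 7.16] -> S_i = Random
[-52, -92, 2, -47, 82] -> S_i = Random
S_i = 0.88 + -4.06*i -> [0.88, -3.18, -7.24, -11.3, -15.36]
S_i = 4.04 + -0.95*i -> [4.04, 3.09, 2.14, 1.19, 0.24]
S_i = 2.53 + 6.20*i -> [2.53, 8.73, 14.93, 21.13, 27.33]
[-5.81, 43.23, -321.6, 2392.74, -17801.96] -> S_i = -5.81*(-7.44)^i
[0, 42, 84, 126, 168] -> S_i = 0 + 42*i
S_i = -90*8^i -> [-90, -720, -5760, -46080, -368640]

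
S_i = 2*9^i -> [2, 18, 162, 1458, 13122]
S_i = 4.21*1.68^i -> [4.21, 7.07, 11.88, 19.96, 33.54]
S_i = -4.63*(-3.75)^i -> [-4.63, 17.36, -65.11, 244.16, -915.6]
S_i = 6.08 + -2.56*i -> [6.08, 3.52, 0.96, -1.6, -4.16]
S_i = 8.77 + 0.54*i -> [8.77, 9.31, 9.85, 10.39, 10.93]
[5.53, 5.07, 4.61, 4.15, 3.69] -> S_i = 5.53 + -0.46*i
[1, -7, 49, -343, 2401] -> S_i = 1*-7^i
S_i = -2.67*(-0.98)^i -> [-2.67, 2.62, -2.56, 2.51, -2.46]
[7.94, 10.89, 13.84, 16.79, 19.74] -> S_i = 7.94 + 2.95*i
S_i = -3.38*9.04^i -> [-3.38, -30.56, -276.22, -2497.02, -22573.06]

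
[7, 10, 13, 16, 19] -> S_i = 7 + 3*i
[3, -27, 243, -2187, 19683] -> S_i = 3*-9^i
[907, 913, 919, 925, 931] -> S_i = 907 + 6*i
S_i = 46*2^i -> [46, 92, 184, 368, 736]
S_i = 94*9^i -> [94, 846, 7614, 68526, 616734]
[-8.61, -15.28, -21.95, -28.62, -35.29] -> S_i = -8.61 + -6.67*i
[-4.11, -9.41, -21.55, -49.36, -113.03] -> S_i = -4.11*2.29^i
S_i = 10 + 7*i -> [10, 17, 24, 31, 38]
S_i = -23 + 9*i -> [-23, -14, -5, 4, 13]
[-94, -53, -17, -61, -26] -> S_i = Random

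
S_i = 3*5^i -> [3, 15, 75, 375, 1875]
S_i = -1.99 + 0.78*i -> [-1.99, -1.21, -0.43, 0.35, 1.13]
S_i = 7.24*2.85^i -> [7.24, 20.63, 58.81, 167.6, 477.66]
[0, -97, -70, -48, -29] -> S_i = Random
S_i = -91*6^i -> [-91, -546, -3276, -19656, -117936]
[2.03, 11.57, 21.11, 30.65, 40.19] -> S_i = 2.03 + 9.54*i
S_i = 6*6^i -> [6, 36, 216, 1296, 7776]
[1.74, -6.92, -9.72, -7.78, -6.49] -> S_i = Random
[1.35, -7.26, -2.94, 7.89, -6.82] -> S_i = Random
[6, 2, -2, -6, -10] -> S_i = 6 + -4*i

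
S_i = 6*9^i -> [6, 54, 486, 4374, 39366]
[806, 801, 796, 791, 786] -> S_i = 806 + -5*i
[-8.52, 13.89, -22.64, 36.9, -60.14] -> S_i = -8.52*(-1.63)^i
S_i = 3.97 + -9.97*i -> [3.97, -6.0, -15.97, -25.94, -35.91]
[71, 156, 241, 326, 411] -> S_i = 71 + 85*i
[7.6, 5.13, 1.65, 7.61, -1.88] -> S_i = Random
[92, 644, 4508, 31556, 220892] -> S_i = 92*7^i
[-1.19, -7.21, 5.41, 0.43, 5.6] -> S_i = Random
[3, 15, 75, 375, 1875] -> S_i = 3*5^i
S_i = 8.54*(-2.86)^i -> [8.54, -24.42, 69.85, -199.78, 571.38]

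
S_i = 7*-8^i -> [7, -56, 448, -3584, 28672]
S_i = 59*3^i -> [59, 177, 531, 1593, 4779]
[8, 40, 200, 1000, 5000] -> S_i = 8*5^i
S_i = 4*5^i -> [4, 20, 100, 500, 2500]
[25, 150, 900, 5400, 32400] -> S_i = 25*6^i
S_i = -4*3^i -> [-4, -12, -36, -108, -324]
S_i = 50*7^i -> [50, 350, 2450, 17150, 120050]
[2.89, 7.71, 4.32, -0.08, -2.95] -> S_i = Random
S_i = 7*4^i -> [7, 28, 112, 448, 1792]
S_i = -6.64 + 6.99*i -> [-6.64, 0.35, 7.34, 14.33, 21.32]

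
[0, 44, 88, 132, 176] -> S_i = 0 + 44*i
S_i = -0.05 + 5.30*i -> [-0.05, 5.25, 10.55, 15.85, 21.15]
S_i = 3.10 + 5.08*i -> [3.1, 8.18, 13.26, 18.34, 23.42]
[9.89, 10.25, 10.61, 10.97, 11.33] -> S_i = 9.89 + 0.36*i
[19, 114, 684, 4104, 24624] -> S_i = 19*6^i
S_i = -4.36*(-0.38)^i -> [-4.36, 1.66, -0.63, 0.24, -0.09]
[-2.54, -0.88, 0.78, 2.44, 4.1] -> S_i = -2.54 + 1.66*i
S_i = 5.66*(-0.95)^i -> [5.66, -5.38, 5.11, -4.85, 4.61]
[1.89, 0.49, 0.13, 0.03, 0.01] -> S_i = 1.89*0.26^i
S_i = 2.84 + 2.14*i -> [2.84, 4.98, 7.12, 9.26, 11.4]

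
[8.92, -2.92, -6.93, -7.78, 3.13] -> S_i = Random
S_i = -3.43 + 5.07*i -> [-3.43, 1.64, 6.71, 11.78, 16.85]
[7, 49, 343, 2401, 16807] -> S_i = 7*7^i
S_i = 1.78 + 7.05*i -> [1.78, 8.83, 15.88, 22.93, 29.98]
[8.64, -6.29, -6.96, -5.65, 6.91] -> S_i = Random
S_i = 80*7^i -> [80, 560, 3920, 27440, 192080]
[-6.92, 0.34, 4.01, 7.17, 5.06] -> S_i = Random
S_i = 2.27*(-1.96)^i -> [2.27, -4.45, 8.72, -17.09, 33.5]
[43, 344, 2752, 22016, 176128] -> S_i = 43*8^i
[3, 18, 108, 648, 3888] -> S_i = 3*6^i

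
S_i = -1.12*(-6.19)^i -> [-1.12, 6.93, -42.91, 265.64, -1644.3]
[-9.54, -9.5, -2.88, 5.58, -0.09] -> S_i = Random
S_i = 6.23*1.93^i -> [6.23, 12.02, 23.21, 44.79, 86.44]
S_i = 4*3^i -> [4, 12, 36, 108, 324]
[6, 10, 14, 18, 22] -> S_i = 6 + 4*i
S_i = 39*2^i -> [39, 78, 156, 312, 624]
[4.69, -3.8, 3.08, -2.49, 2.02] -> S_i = 4.69*(-0.81)^i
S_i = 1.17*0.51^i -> [1.17, 0.6, 0.3, 0.16, 0.08]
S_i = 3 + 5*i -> [3, 8, 13, 18, 23]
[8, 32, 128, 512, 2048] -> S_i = 8*4^i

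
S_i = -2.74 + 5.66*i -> [-2.74, 2.92, 8.58, 14.24, 19.9]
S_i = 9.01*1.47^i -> [9.01, 13.24, 19.47, 28.62, 42.07]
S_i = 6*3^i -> [6, 18, 54, 162, 486]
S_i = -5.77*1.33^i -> [-5.77, -7.67, -10.21, -13.57, -18.05]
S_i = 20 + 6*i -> [20, 26, 32, 38, 44]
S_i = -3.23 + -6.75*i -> [-3.23, -9.98, -16.73, -23.48, -30.23]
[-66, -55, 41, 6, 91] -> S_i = Random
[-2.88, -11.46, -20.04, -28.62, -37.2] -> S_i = -2.88 + -8.58*i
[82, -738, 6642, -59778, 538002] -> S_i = 82*-9^i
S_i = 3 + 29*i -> [3, 32, 61, 90, 119]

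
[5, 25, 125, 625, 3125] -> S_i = 5*5^i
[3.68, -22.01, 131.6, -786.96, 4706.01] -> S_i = 3.68*(-5.98)^i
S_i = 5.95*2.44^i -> [5.95, 14.52, 35.42, 86.43, 210.9]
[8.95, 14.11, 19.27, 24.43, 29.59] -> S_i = 8.95 + 5.16*i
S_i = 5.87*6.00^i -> [5.87, 35.22, 211.32, 1267.92, 7607.52]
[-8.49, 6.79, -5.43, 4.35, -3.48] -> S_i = -8.49*(-0.80)^i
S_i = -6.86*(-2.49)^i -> [-6.86, 17.08, -42.53, 105.91, -263.71]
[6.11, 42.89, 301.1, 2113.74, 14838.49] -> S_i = 6.11*7.02^i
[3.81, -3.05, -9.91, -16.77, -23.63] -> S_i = 3.81 + -6.86*i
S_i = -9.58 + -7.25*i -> [-9.58, -16.83, -24.08, -31.33, -38.58]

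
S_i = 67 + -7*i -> [67, 60, 53, 46, 39]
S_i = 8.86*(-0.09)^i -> [8.86, -0.8, 0.07, -0.01, 0.0]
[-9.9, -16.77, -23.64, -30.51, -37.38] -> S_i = -9.90 + -6.87*i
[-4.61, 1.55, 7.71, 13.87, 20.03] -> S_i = -4.61 + 6.16*i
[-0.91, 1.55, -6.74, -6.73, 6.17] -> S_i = Random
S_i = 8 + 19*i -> [8, 27, 46, 65, 84]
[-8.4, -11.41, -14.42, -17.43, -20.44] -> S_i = -8.40 + -3.01*i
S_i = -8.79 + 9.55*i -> [-8.79, 0.76, 10.31, 19.86, 29.41]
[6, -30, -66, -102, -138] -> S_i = 6 + -36*i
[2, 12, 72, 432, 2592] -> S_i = 2*6^i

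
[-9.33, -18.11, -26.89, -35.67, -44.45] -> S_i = -9.33 + -8.78*i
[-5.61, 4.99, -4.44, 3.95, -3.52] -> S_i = -5.61*(-0.89)^i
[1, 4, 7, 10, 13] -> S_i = 1 + 3*i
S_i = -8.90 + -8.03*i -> [-8.9, -16.93, -24.96, -32.99, -41.02]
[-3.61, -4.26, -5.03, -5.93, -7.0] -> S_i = -3.61*1.18^i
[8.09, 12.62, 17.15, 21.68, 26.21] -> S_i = 8.09 + 4.53*i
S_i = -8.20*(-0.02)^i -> [-8.2, 0.16, -0.0, 0.0, -0.0]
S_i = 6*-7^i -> [6, -42, 294, -2058, 14406]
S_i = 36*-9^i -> [36, -324, 2916, -26244, 236196]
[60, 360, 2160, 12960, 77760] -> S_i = 60*6^i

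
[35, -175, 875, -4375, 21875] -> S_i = 35*-5^i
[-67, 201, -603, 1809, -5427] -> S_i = -67*-3^i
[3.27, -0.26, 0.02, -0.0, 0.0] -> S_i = 3.27*(-0.08)^i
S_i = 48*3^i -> [48, 144, 432, 1296, 3888]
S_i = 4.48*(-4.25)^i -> [4.48, -19.04, 80.92, -343.91, 1461.62]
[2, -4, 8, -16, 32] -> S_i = 2*-2^i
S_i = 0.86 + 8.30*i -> [0.86, 9.16, 17.46, 25.76, 34.06]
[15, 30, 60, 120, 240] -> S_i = 15*2^i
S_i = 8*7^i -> [8, 56, 392, 2744, 19208]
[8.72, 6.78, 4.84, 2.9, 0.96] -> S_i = 8.72 + -1.94*i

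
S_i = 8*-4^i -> [8, -32, 128, -512, 2048]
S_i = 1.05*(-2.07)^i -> [1.05, -2.17, 4.5, -9.31, 19.28]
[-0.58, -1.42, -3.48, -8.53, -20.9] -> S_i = -0.58*2.45^i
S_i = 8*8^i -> [8, 64, 512, 4096, 32768]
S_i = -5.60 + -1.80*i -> [-5.6, -7.4, -9.2, -11.0, -12.8]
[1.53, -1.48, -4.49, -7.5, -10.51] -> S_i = 1.53 + -3.01*i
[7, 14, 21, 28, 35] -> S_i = 7 + 7*i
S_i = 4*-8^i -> [4, -32, 256, -2048, 16384]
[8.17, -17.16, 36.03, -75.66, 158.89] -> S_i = 8.17*(-2.10)^i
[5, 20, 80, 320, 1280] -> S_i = 5*4^i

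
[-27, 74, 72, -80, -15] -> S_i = Random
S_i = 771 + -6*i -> [771, 765, 759, 753, 747]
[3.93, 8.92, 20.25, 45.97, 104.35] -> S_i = 3.93*2.27^i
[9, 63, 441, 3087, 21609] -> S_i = 9*7^i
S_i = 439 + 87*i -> [439, 526, 613, 700, 787]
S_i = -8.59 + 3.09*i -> [-8.59, -5.5, -2.41, 0.68, 3.77]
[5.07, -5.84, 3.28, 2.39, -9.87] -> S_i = Random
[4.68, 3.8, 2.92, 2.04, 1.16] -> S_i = 4.68 + -0.88*i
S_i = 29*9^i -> [29, 261, 2349, 21141, 190269]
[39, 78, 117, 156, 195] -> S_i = 39 + 39*i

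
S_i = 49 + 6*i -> [49, 55, 61, 67, 73]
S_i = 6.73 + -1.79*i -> [6.73, 4.94, 3.15, 1.36, -0.43]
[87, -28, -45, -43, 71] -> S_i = Random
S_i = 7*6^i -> [7, 42, 252, 1512, 9072]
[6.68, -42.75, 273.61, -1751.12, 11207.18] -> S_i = 6.68*(-6.40)^i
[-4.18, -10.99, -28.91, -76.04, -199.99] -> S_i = -4.18*2.63^i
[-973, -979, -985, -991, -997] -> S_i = -973 + -6*i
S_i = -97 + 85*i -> [-97, -12, 73, 158, 243]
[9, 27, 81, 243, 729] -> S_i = 9*3^i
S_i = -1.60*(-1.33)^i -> [-1.6, 2.13, -2.83, 3.76, -5.01]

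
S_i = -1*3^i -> [-1, -3, -9, -27, -81]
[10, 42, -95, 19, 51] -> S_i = Random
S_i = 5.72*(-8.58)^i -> [5.72, -49.08, 421.09, -3612.92, 30998.82]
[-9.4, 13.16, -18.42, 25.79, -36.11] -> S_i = -9.40*(-1.40)^i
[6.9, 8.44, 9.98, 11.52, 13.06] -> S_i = 6.90 + 1.54*i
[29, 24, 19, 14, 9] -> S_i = 29 + -5*i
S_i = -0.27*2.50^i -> [-0.27, -0.68, -1.69, -4.22, -10.55]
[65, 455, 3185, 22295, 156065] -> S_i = 65*7^i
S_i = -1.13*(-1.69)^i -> [-1.13, 1.91, -3.23, 5.45, -9.22]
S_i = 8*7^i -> [8, 56, 392, 2744, 19208]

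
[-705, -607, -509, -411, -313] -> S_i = -705 + 98*i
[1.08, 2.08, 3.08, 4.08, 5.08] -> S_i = 1.08 + 1.00*i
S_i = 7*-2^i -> [7, -14, 28, -56, 112]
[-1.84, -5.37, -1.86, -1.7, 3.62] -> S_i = Random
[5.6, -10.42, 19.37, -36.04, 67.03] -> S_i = 5.60*(-1.86)^i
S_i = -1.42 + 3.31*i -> [-1.42, 1.89, 5.2, 8.51, 11.82]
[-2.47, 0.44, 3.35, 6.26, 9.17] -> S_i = -2.47 + 2.91*i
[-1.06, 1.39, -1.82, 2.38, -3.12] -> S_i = -1.06*(-1.31)^i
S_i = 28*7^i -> [28, 196, 1372, 9604, 67228]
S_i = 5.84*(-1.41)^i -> [5.84, -8.23, 11.61, -16.37, 23.08]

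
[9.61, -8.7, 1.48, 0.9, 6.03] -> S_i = Random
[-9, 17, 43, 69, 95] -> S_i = -9 + 26*i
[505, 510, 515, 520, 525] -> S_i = 505 + 5*i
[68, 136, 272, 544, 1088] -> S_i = 68*2^i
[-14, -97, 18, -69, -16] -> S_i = Random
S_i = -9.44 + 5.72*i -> [-9.44, -3.72, 2.0, 7.72, 13.44]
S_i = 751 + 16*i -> [751, 767, 783, 799, 815]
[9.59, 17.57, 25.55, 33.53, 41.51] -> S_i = 9.59 + 7.98*i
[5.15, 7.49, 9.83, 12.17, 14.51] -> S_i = 5.15 + 2.34*i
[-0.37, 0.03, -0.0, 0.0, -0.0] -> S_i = -0.37*(-0.08)^i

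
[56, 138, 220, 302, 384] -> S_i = 56 + 82*i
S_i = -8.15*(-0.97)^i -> [-8.15, 7.91, -7.67, 7.44, -7.22]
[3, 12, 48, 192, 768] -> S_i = 3*4^i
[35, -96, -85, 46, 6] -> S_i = Random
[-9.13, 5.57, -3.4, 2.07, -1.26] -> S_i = -9.13*(-0.61)^i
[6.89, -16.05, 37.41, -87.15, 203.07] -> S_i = 6.89*(-2.33)^i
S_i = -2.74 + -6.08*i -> [-2.74, -8.82, -14.9, -20.98, -27.06]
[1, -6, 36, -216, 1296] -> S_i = 1*-6^i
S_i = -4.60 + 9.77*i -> [-4.6, 5.17, 14.94, 24.71, 34.48]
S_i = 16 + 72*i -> [16, 88, 160, 232, 304]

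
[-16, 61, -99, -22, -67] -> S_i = Random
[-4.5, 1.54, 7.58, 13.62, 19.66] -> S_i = -4.50 + 6.04*i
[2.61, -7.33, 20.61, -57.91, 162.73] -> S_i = 2.61*(-2.81)^i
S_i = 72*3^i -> [72, 216, 648, 1944, 5832]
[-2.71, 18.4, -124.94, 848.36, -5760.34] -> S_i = -2.71*(-6.79)^i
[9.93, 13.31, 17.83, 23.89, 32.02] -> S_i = 9.93*1.34^i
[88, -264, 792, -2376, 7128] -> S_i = 88*-3^i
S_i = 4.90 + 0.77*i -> [4.9, 5.67, 6.44, 7.21, 7.98]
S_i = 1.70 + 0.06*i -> [1.7, 1.76, 1.82, 1.88, 1.94]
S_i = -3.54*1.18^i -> [-3.54, -4.18, -4.93, -5.82, -6.86]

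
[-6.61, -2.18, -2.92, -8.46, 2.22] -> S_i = Random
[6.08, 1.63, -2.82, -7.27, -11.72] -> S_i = 6.08 + -4.45*i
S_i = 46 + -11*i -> [46, 35, 24, 13, 2]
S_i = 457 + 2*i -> [457, 459, 461, 463, 465]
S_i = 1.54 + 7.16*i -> [1.54, 8.7, 15.86, 23.02, 30.18]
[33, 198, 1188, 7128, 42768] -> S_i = 33*6^i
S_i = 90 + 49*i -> [90, 139, 188, 237, 286]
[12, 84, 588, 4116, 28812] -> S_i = 12*7^i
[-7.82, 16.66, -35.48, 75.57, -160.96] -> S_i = -7.82*(-2.13)^i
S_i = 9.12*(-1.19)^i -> [9.12, -10.85, 12.91, -15.37, 18.29]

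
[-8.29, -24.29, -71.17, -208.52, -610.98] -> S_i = -8.29*2.93^i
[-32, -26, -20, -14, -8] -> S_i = -32 + 6*i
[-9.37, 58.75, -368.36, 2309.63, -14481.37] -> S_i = -9.37*(-6.27)^i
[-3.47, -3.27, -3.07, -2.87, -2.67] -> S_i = -3.47 + 0.20*i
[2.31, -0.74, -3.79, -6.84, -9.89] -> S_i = 2.31 + -3.05*i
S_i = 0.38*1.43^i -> [0.38, 0.54, 0.78, 1.11, 1.59]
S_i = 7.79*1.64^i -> [7.79, 12.78, 20.95, 34.36, 56.35]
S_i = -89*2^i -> [-89, -178, -356, -712, -1424]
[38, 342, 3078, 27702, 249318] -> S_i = 38*9^i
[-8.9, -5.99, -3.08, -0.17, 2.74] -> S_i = -8.90 + 2.91*i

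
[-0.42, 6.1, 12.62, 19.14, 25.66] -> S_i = -0.42 + 6.52*i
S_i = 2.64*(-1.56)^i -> [2.64, -4.12, 6.42, -10.02, 15.64]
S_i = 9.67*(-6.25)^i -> [9.67, -60.44, 377.73, -2360.84, 14755.25]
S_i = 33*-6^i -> [33, -198, 1188, -7128, 42768]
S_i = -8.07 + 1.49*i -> [-8.07, -6.58, -5.09, -3.6, -2.11]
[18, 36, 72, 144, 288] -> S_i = 18*2^i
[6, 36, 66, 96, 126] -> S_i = 6 + 30*i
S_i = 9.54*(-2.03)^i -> [9.54, -19.37, 39.31, -79.81, 162.01]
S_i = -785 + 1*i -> [-785, -784, -783, -782, -781]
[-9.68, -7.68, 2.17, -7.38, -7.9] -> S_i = Random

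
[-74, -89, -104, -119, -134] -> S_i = -74 + -15*i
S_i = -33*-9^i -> [-33, 297, -2673, 24057, -216513]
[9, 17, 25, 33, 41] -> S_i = 9 + 8*i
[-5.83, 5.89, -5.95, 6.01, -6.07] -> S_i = -5.83*(-1.01)^i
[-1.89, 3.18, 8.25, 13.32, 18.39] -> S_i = -1.89 + 5.07*i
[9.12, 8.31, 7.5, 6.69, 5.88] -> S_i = 9.12 + -0.81*i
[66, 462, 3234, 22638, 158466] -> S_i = 66*7^i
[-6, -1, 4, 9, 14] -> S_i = -6 + 5*i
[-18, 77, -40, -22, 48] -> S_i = Random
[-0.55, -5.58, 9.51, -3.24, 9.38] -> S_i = Random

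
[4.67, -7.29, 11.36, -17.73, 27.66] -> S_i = 4.67*(-1.56)^i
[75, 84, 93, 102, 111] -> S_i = 75 + 9*i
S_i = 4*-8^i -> [4, -32, 256, -2048, 16384]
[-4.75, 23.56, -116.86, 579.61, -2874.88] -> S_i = -4.75*(-4.96)^i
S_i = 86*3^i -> [86, 258, 774, 2322, 6966]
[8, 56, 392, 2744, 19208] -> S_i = 8*7^i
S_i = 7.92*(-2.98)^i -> [7.92, -23.6, 70.33, -209.59, 624.58]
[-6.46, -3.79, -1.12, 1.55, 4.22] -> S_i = -6.46 + 2.67*i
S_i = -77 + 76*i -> [-77, -1, 75, 151, 227]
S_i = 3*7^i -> [3, 21, 147, 1029, 7203]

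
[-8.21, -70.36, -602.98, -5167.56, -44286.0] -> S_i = -8.21*8.57^i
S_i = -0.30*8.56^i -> [-0.3, -2.57, -21.98, -188.17, -1610.71]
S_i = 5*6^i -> [5, 30, 180, 1080, 6480]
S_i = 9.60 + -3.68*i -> [9.6, 5.92, 2.24, -1.44, -5.12]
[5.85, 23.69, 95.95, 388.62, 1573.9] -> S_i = 5.85*4.05^i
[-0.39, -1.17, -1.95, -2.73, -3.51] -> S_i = -0.39 + -0.78*i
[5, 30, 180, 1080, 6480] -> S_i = 5*6^i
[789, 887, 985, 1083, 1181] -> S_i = 789 + 98*i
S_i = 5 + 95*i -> [5, 100, 195, 290, 385]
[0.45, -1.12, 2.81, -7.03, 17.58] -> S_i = 0.45*(-2.50)^i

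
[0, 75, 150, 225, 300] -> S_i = 0 + 75*i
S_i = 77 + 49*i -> [77, 126, 175, 224, 273]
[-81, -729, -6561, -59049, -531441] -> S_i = -81*9^i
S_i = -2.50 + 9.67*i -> [-2.5, 7.17, 16.84, 26.51, 36.18]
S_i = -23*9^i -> [-23, -207, -1863, -16767, -150903]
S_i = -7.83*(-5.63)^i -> [-7.83, 44.08, -248.19, 1397.29, -7866.75]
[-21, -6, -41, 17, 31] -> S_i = Random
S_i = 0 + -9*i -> [0, -9, -18, -27, -36]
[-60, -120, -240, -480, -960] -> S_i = -60*2^i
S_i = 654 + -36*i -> [654, 618, 582, 546, 510]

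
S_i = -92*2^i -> [-92, -184, -368, -736, -1472]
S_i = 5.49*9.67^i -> [5.49, 53.09, 513.36, 4964.23, 48004.09]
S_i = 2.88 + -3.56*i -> [2.88, -0.68, -4.24, -7.8, -11.36]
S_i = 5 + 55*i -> [5, 60, 115, 170, 225]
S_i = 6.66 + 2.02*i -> [6.66, 8.68, 10.7, 12.72, 14.74]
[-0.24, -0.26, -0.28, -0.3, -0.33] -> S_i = -0.24*1.08^i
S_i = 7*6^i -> [7, 42, 252, 1512, 9072]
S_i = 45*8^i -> [45, 360, 2880, 23040, 184320]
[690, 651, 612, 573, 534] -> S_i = 690 + -39*i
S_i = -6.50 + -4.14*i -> [-6.5, -10.64, -14.78, -18.92, -23.06]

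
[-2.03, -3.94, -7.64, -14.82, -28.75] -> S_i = -2.03*1.94^i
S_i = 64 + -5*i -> [64, 59, 54, 49, 44]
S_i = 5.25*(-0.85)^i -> [5.25, -4.46, 3.79, -3.22, 2.74]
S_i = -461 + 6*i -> [-461, -455, -449, -443, -437]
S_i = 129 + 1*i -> [129, 130, 131, 132, 133]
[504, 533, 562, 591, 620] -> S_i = 504 + 29*i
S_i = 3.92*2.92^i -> [3.92, 11.45, 33.42, 97.6, 284.98]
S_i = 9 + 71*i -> [9, 80, 151, 222, 293]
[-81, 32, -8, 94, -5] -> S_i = Random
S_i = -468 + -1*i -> [-468, -469, -470, -471, -472]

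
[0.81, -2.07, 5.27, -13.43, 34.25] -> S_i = 0.81*(-2.55)^i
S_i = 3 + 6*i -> [3, 9, 15, 21, 27]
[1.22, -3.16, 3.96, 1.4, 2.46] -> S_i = Random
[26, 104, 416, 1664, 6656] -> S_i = 26*4^i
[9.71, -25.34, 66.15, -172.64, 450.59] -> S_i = 9.71*(-2.61)^i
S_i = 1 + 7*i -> [1, 8, 15, 22, 29]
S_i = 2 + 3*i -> [2, 5, 8, 11, 14]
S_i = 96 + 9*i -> [96, 105, 114, 123, 132]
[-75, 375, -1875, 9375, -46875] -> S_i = -75*-5^i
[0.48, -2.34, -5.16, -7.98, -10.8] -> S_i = 0.48 + -2.82*i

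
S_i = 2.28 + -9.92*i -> [2.28, -7.64, -17.56, -27.48, -37.4]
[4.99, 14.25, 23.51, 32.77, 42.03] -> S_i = 4.99 + 9.26*i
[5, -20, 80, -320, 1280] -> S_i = 5*-4^i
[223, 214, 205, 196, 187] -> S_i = 223 + -9*i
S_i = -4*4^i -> [-4, -16, -64, -256, -1024]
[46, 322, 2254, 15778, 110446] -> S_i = 46*7^i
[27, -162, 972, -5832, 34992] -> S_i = 27*-6^i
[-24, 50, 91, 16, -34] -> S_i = Random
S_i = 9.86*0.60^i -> [9.86, 5.92, 3.55, 2.13, 1.28]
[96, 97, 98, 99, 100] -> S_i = 96 + 1*i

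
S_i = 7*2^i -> [7, 14, 28, 56, 112]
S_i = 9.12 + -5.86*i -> [9.12, 3.26, -2.6, -8.46, -14.32]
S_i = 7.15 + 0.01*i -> [7.15, 7.16, 7.17, 7.18, 7.19]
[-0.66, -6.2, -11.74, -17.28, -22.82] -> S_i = -0.66 + -5.54*i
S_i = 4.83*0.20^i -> [4.83, 0.97, 0.19, 0.04, 0.01]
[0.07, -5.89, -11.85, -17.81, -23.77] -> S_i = 0.07 + -5.96*i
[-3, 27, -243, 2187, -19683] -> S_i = -3*-9^i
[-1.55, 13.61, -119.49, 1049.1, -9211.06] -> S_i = -1.55*(-8.78)^i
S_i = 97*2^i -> [97, 194, 388, 776, 1552]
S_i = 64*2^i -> [64, 128, 256, 512, 1024]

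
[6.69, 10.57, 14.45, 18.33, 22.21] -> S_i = 6.69 + 3.88*i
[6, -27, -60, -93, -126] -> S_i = 6 + -33*i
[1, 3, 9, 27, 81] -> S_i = 1*3^i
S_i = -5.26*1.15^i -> [-5.26, -6.05, -6.96, -8.0, -9.2]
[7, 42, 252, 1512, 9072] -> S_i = 7*6^i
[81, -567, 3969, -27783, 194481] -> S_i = 81*-7^i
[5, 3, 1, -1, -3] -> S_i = 5 + -2*i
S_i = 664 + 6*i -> [664, 670, 676, 682, 688]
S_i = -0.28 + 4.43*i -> [-0.28, 4.15, 8.58, 13.01, 17.44]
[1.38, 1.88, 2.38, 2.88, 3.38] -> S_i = 1.38 + 0.50*i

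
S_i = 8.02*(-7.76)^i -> [8.02, -62.24, 482.95, -3747.65, 29081.8]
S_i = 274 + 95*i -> [274, 369, 464, 559, 654]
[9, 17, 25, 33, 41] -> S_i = 9 + 8*i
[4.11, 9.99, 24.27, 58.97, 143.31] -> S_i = 4.11*2.43^i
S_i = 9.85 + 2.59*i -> [9.85, 12.44, 15.03, 17.62, 20.21]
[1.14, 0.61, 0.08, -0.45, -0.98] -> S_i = 1.14 + -0.53*i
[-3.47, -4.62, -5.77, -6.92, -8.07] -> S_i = -3.47 + -1.15*i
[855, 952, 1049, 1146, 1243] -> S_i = 855 + 97*i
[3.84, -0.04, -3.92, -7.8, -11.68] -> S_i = 3.84 + -3.88*i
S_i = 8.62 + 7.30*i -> [8.62, 15.92, 23.22, 30.52, 37.82]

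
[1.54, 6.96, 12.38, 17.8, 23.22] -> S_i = 1.54 + 5.42*i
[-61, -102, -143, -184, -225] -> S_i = -61 + -41*i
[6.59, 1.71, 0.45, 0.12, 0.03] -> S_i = 6.59*0.26^i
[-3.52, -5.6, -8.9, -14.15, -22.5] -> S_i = -3.52*1.59^i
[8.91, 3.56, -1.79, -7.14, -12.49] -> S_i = 8.91 + -5.35*i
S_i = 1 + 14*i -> [1, 15, 29, 43, 57]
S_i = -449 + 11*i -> [-449, -438, -427, -416, -405]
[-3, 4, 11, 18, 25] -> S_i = -3 + 7*i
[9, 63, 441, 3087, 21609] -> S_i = 9*7^i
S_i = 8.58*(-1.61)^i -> [8.58, -13.81, 22.24, -35.81, 57.65]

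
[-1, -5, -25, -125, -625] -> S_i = -1*5^i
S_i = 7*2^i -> [7, 14, 28, 56, 112]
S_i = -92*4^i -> [-92, -368, -1472, -5888, -23552]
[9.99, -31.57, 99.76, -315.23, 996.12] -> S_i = 9.99*(-3.16)^i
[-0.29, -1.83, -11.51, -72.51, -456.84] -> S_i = -0.29*6.30^i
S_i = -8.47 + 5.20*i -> [-8.47, -3.27, 1.93, 7.13, 12.33]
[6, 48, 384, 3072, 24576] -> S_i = 6*8^i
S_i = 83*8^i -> [83, 664, 5312, 42496, 339968]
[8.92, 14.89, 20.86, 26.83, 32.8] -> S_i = 8.92 + 5.97*i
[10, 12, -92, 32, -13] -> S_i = Random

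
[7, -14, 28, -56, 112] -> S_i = 7*-2^i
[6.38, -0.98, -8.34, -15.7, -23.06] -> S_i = 6.38 + -7.36*i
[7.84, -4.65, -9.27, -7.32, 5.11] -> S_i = Random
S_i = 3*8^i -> [3, 24, 192, 1536, 12288]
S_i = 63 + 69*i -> [63, 132, 201, 270, 339]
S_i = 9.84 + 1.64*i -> [9.84, 11.48, 13.12, 14.76, 16.4]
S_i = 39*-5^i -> [39, -195, 975, -4875, 24375]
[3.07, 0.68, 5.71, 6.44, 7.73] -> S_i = Random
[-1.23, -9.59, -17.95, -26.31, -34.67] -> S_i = -1.23 + -8.36*i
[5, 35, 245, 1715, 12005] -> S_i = 5*7^i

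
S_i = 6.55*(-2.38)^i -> [6.55, -15.59, 37.1, -88.3, 210.16]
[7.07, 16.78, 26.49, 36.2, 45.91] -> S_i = 7.07 + 9.71*i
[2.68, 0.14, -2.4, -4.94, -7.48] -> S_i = 2.68 + -2.54*i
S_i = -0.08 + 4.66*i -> [-0.08, 4.58, 9.24, 13.9, 18.56]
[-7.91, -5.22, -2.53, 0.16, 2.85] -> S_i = -7.91 + 2.69*i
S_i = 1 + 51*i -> [1, 52, 103, 154, 205]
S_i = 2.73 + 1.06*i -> [2.73, 3.79, 4.85, 5.91, 6.97]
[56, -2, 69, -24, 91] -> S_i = Random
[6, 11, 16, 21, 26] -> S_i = 6 + 5*i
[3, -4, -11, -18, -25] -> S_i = 3 + -7*i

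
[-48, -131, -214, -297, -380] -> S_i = -48 + -83*i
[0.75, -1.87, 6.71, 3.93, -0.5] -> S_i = Random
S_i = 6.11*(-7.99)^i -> [6.11, -48.82, 390.06, -3116.6, 24901.66]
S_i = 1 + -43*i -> [1, -42, -85, -128, -171]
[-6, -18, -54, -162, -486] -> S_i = -6*3^i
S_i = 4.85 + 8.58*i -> [4.85, 13.43, 22.01, 30.59, 39.17]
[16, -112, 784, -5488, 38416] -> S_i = 16*-7^i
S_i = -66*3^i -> [-66, -198, -594, -1782, -5346]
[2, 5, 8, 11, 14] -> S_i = 2 + 3*i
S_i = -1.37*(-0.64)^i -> [-1.37, 0.88, -0.56, 0.36, -0.23]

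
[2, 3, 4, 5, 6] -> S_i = 2 + 1*i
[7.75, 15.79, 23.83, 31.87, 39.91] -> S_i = 7.75 + 8.04*i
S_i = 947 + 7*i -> [947, 954, 961, 968, 975]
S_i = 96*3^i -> [96, 288, 864, 2592, 7776]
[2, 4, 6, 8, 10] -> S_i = 2 + 2*i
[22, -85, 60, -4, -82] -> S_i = Random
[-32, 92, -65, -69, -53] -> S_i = Random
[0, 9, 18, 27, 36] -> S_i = 0 + 9*i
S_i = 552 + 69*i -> [552, 621, 690, 759, 828]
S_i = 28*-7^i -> [28, -196, 1372, -9604, 67228]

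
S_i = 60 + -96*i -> [60, -36, -132, -228, -324]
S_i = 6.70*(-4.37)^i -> [6.7, -29.28, 127.95, -559.14, 2443.43]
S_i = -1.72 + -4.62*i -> [-1.72, -6.34, -10.96, -15.58, -20.2]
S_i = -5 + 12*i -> [-5, 7, 19, 31, 43]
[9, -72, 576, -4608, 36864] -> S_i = 9*-8^i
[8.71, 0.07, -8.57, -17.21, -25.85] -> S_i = 8.71 + -8.64*i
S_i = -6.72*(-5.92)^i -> [-6.72, 39.78, -235.51, 1394.23, -8253.84]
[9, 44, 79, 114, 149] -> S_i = 9 + 35*i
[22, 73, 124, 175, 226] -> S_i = 22 + 51*i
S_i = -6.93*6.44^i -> [-6.93, -44.63, -287.41, -1850.93, -11920.01]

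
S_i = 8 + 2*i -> [8, 10, 12, 14, 16]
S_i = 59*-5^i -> [59, -295, 1475, -7375, 36875]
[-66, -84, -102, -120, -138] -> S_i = -66 + -18*i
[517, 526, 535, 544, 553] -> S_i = 517 + 9*i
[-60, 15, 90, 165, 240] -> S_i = -60 + 75*i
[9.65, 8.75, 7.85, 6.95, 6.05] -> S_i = 9.65 + -0.90*i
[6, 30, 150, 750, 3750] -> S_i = 6*5^i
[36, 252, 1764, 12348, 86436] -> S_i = 36*7^i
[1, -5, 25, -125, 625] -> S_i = 1*-5^i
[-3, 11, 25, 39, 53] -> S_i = -3 + 14*i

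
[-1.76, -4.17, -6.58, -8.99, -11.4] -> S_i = -1.76 + -2.41*i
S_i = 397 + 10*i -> [397, 407, 417, 427, 437]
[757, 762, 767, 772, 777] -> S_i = 757 + 5*i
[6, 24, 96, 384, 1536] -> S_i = 6*4^i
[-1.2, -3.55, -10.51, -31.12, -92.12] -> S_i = -1.20*2.96^i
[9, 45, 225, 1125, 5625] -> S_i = 9*5^i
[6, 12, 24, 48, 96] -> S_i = 6*2^i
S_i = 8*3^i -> [8, 24, 72, 216, 648]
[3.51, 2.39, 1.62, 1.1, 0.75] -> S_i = 3.51*0.68^i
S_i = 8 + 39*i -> [8, 47, 86, 125, 164]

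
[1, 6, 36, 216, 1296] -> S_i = 1*6^i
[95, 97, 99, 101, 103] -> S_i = 95 + 2*i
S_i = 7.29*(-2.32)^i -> [7.29, -16.91, 39.24, -91.03, 211.19]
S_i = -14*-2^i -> [-14, 28, -56, 112, -224]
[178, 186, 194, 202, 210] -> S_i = 178 + 8*i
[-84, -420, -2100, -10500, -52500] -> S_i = -84*5^i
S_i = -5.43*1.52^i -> [-5.43, -8.25, -12.55, -19.07, -28.99]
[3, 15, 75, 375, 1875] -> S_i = 3*5^i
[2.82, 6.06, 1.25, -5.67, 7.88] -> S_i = Random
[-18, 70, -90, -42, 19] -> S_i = Random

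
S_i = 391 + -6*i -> [391, 385, 379, 373, 367]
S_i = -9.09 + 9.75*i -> [-9.09, 0.66, 10.41, 20.16, 29.91]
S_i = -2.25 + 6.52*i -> [-2.25, 4.27, 10.79, 17.31, 23.83]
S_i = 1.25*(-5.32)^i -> [1.25, -6.65, 35.38, -188.21, 1001.28]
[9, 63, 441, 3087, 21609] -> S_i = 9*7^i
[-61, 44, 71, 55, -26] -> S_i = Random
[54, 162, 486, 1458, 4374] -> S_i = 54*3^i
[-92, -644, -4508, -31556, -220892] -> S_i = -92*7^i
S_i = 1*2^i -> [1, 2, 4, 8, 16]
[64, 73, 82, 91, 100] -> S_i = 64 + 9*i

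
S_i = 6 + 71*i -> [6, 77, 148, 219, 290]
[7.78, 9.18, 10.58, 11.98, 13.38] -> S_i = 7.78 + 1.40*i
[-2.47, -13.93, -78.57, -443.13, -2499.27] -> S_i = -2.47*5.64^i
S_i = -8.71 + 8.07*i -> [-8.71, -0.64, 7.43, 15.5, 23.57]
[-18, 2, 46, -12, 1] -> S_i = Random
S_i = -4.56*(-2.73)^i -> [-4.56, 12.45, -33.99, 92.78, -253.29]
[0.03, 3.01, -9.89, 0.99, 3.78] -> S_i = Random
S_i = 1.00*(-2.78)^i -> [1.0, -2.78, 7.73, -21.48, 59.73]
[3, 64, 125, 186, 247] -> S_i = 3 + 61*i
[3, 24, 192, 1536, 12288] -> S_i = 3*8^i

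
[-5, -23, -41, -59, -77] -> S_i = -5 + -18*i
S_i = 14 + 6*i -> [14, 20, 26, 32, 38]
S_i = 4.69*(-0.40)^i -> [4.69, -1.88, 0.75, -0.3, 0.12]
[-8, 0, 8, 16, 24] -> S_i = -8 + 8*i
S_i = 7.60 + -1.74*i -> [7.6, 5.86, 4.12, 2.38, 0.64]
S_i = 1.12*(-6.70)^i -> [1.12, -7.5, 50.28, -336.85, 2256.93]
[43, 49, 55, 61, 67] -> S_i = 43 + 6*i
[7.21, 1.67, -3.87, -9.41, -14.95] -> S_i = 7.21 + -5.54*i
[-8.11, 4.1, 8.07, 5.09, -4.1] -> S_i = Random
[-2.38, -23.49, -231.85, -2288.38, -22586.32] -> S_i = -2.38*9.87^i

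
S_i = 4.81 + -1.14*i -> [4.81, 3.67, 2.53, 1.39, 0.25]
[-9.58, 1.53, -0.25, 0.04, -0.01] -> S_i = -9.58*(-0.16)^i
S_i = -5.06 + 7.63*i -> [-5.06, 2.57, 10.2, 17.83, 25.46]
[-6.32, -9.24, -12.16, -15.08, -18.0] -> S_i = -6.32 + -2.92*i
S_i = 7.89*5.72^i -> [7.89, 45.13, 258.15, 1476.61, 8446.2]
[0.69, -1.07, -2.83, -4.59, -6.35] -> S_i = 0.69 + -1.76*i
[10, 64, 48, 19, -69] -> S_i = Random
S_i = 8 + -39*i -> [8, -31, -70, -109, -148]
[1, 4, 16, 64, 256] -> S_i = 1*4^i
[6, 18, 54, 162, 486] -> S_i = 6*3^i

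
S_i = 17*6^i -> [17, 102, 612, 3672, 22032]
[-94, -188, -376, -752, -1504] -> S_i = -94*2^i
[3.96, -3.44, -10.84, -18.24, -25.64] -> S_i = 3.96 + -7.40*i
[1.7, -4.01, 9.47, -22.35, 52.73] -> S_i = 1.70*(-2.36)^i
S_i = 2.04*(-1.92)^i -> [2.04, -3.92, 7.52, -14.44, 27.72]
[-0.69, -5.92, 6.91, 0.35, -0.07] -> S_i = Random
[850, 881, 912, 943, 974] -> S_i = 850 + 31*i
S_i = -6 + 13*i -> [-6, 7, 20, 33, 46]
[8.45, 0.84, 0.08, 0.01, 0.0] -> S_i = 8.45*0.10^i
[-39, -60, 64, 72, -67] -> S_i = Random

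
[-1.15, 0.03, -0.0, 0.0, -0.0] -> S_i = -1.15*(-0.03)^i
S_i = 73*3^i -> [73, 219, 657, 1971, 5913]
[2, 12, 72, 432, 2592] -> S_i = 2*6^i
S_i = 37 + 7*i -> [37, 44, 51, 58, 65]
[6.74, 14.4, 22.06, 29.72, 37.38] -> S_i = 6.74 + 7.66*i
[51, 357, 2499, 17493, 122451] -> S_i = 51*7^i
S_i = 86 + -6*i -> [86, 80, 74, 68, 62]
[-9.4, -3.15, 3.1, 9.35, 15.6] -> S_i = -9.40 + 6.25*i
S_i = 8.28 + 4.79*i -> [8.28, 13.07, 17.86, 22.65, 27.44]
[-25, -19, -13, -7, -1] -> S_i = -25 + 6*i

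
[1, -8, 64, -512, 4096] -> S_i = 1*-8^i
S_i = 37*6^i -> [37, 222, 1332, 7992, 47952]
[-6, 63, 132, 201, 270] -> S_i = -6 + 69*i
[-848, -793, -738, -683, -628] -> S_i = -848 + 55*i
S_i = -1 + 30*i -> [-1, 29, 59, 89, 119]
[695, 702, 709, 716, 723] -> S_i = 695 + 7*i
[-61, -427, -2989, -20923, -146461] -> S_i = -61*7^i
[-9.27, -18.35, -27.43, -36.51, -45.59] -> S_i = -9.27 + -9.08*i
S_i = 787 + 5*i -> [787, 792, 797, 802, 807]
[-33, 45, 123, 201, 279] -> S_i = -33 + 78*i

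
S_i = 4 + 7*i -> [4, 11, 18, 25, 32]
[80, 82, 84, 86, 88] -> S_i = 80 + 2*i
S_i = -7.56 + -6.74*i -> [-7.56, -14.3, -21.04, -27.78, -34.52]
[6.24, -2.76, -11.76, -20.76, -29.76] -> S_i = 6.24 + -9.00*i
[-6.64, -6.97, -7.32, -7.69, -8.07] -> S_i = -6.64*1.05^i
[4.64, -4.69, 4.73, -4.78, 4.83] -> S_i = 4.64*(-1.01)^i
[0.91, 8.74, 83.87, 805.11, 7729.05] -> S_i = 0.91*9.60^i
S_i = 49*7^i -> [49, 343, 2401, 16807, 117649]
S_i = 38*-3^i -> [38, -114, 342, -1026, 3078]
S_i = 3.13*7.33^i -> [3.13, 22.94, 168.17, 1232.7, 9035.67]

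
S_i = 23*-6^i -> [23, -138, 828, -4968, 29808]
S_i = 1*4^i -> [1, 4, 16, 64, 256]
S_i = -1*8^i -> [-1, -8, -64, -512, -4096]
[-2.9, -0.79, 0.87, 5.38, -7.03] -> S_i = Random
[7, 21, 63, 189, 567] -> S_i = 7*3^i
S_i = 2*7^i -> [2, 14, 98, 686, 4802]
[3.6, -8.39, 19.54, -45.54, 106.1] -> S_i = 3.60*(-2.33)^i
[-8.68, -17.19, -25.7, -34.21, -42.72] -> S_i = -8.68 + -8.51*i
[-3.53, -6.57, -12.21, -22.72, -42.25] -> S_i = -3.53*1.86^i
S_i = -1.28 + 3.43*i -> [-1.28, 2.15, 5.58, 9.01, 12.44]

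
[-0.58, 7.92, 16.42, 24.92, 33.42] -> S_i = -0.58 + 8.50*i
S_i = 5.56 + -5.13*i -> [5.56, 0.43, -4.7, -9.83, -14.96]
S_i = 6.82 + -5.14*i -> [6.82, 1.68, -3.46, -8.6, -13.74]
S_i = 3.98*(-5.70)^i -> [3.98, -22.69, 129.31, -737.07, 4201.29]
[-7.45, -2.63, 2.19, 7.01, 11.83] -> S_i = -7.45 + 4.82*i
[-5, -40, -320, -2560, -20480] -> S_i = -5*8^i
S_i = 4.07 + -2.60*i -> [4.07, 1.47, -1.13, -3.73, -6.33]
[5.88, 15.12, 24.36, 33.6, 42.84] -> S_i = 5.88 + 9.24*i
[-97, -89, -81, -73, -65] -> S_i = -97 + 8*i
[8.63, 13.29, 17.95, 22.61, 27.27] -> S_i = 8.63 + 4.66*i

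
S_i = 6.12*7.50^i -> [6.12, 45.9, 344.25, 2581.88, 19364.06]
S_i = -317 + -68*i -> [-317, -385, -453, -521, -589]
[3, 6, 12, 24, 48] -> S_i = 3*2^i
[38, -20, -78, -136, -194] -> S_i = 38 + -58*i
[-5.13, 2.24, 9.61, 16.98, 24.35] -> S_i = -5.13 + 7.37*i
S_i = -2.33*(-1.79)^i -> [-2.33, 4.17, -7.47, 13.36, -23.92]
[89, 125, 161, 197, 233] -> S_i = 89 + 36*i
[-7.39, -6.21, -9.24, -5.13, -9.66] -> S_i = Random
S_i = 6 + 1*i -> [6, 7, 8, 9, 10]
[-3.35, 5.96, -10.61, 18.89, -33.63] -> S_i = -3.35*(-1.78)^i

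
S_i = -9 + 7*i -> [-9, -2, 5, 12, 19]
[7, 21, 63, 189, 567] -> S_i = 7*3^i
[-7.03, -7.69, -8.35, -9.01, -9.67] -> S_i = -7.03 + -0.66*i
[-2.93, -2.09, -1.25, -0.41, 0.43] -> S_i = -2.93 + 0.84*i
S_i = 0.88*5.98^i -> [0.88, 5.26, 31.47, 188.19, 1125.35]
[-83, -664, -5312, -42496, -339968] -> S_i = -83*8^i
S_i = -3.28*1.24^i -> [-3.28, -4.07, -5.04, -6.25, -7.75]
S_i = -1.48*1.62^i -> [-1.48, -2.4, -3.88, -6.29, -10.19]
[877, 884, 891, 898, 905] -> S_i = 877 + 7*i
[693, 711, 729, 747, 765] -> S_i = 693 + 18*i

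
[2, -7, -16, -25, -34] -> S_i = 2 + -9*i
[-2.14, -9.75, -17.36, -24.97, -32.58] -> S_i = -2.14 + -7.61*i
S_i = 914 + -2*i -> [914, 912, 910, 908, 906]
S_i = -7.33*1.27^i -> [-7.33, -9.31, -11.82, -15.01, -19.07]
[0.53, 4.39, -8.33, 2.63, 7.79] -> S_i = Random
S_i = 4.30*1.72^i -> [4.3, 7.4, 12.72, 21.88, 37.63]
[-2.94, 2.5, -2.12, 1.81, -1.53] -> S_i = -2.94*(-0.85)^i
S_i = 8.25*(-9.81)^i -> [8.25, -80.93, 793.95, -7788.63, 76406.44]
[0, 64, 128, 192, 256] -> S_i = 0 + 64*i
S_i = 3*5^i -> [3, 15, 75, 375, 1875]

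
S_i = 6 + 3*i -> [6, 9, 12, 15, 18]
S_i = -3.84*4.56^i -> [-3.84, -17.51, -79.85, -364.1, -1660.32]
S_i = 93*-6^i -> [93, -558, 3348, -20088, 120528]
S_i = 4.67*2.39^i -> [4.67, 11.16, 26.68, 63.75, 152.37]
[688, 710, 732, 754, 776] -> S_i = 688 + 22*i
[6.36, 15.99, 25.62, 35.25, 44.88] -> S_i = 6.36 + 9.63*i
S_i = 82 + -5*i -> [82, 77, 72, 67, 62]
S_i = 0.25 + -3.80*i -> [0.25, -3.55, -7.35, -11.15, -14.95]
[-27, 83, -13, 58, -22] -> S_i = Random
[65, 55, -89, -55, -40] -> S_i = Random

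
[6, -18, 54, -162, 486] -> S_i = 6*-3^i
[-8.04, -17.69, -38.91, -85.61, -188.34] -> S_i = -8.04*2.20^i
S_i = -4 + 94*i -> [-4, 90, 184, 278, 372]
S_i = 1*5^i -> [1, 5, 25, 125, 625]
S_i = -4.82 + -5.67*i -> [-4.82, -10.49, -16.16, -21.83, -27.5]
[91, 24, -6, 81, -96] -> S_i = Random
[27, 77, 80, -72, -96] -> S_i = Random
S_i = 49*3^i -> [49, 147, 441, 1323, 3969]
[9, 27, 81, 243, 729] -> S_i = 9*3^i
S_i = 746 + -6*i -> [746, 740, 734, 728, 722]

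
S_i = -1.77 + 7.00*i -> [-1.77, 5.23, 12.23, 19.23, 26.23]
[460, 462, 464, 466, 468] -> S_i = 460 + 2*i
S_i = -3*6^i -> [-3, -18, -108, -648, -3888]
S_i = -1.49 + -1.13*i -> [-1.49, -2.62, -3.75, -4.88, -6.01]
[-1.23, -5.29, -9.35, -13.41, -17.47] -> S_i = -1.23 + -4.06*i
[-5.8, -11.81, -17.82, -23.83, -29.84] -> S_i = -5.80 + -6.01*i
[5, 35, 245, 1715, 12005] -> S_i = 5*7^i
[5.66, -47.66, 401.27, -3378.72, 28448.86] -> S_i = 5.66*(-8.42)^i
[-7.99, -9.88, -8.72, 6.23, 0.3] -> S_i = Random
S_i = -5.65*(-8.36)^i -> [-5.65, 47.23, -394.88, 3301.17, -27597.74]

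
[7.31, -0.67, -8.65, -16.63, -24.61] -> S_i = 7.31 + -7.98*i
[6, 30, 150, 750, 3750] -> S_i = 6*5^i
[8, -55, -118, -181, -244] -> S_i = 8 + -63*i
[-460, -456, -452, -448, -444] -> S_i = -460 + 4*i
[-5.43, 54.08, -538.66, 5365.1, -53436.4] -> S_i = -5.43*(-9.96)^i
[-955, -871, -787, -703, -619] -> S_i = -955 + 84*i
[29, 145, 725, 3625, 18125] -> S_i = 29*5^i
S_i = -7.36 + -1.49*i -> [-7.36, -8.85, -10.34, -11.83, -13.32]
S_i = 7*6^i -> [7, 42, 252, 1512, 9072]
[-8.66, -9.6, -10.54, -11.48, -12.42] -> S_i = -8.66 + -0.94*i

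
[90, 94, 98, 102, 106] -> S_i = 90 + 4*i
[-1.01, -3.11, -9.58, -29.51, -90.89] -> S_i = -1.01*3.08^i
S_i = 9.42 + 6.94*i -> [9.42, 16.36, 23.3, 30.24, 37.18]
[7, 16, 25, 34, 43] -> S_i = 7 + 9*i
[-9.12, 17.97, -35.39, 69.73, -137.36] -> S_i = -9.12*(-1.97)^i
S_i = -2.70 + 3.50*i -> [-2.7, 0.8, 4.3, 7.8, 11.3]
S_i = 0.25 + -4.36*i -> [0.25, -4.11, -8.47, -12.83, -17.19]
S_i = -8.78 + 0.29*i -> [-8.78, -8.49, -8.2, -7.91, -7.62]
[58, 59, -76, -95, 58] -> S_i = Random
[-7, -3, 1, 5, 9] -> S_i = -7 + 4*i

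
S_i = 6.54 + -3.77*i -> [6.54, 2.77, -1.0, -4.77, -8.54]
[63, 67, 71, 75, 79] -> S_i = 63 + 4*i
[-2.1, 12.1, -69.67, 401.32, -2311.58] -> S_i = -2.10*(-5.76)^i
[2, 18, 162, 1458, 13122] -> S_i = 2*9^i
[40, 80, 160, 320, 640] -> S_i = 40*2^i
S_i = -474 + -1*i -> [-474, -475, -476, -477, -478]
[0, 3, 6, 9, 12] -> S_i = 0 + 3*i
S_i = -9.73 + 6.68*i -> [-9.73, -3.05, 3.63, 10.31, 16.99]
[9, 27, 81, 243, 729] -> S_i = 9*3^i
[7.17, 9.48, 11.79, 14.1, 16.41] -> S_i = 7.17 + 2.31*i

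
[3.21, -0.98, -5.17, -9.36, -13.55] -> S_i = 3.21 + -4.19*i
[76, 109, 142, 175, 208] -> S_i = 76 + 33*i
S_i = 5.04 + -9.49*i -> [5.04, -4.45, -13.94, -23.43, -32.92]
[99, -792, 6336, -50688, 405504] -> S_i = 99*-8^i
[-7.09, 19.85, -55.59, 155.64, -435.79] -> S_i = -7.09*(-2.80)^i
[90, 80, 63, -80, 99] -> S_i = Random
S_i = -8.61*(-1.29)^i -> [-8.61, 11.11, -14.33, 18.48, -23.84]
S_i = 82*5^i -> [82, 410, 2050, 10250, 51250]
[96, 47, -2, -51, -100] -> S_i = 96 + -49*i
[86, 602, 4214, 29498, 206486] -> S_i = 86*7^i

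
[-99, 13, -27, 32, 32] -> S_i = Random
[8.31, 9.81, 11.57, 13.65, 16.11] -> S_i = 8.31*1.18^i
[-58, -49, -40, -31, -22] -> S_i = -58 + 9*i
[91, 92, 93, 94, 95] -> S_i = 91 + 1*i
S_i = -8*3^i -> [-8, -24, -72, -216, -648]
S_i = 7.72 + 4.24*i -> [7.72, 11.96, 16.2, 20.44, 24.68]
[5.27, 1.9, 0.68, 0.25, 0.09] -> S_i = 5.27*0.36^i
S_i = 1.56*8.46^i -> [1.56, 13.2, 111.65, 944.57, 7991.09]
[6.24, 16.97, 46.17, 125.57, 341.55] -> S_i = 6.24*2.72^i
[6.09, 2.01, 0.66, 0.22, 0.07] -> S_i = 6.09*0.33^i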